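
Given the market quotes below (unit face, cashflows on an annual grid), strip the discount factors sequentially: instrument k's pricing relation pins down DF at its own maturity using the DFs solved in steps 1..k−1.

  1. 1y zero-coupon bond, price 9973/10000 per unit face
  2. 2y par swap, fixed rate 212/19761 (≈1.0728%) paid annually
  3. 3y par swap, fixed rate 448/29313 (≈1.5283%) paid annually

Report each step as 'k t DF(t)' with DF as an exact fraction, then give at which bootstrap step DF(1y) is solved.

1 1 9973/10000
2 2 2447/2500
3 3 597/625
DF(1y) is solved at step 1

step 1 [1y] zero: DF = P = 9973/10000 ≈ 0.997300
step 2 [2y] swap r/1=212/19761: DF=(1 − 212/19761·(0.997300))/(1+212/19761) = 2447/2500 ≈ 0.978800
step 3 [3y] swap r/1=448/29313: DF=(1 − 448/29313·(0.997300+0.978800))/(1+448/29313) = 597/625 ≈ 0.955200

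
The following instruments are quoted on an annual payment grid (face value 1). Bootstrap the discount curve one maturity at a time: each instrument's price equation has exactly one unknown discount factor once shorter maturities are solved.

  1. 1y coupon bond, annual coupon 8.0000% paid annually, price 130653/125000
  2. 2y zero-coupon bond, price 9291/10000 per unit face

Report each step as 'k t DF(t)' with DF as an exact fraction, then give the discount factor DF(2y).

1 1 4839/5000
2 2 9291/10000
DF(2y) = 9291/10000 ≈ 0.929100

step 1 [1y] bond c/1=2/25: DF=(130653/125000 − 2/25·(0))/(1+2/25) = 4839/5000 ≈ 0.967800
step 2 [2y] zero: DF = P = 9291/10000 ≈ 0.929100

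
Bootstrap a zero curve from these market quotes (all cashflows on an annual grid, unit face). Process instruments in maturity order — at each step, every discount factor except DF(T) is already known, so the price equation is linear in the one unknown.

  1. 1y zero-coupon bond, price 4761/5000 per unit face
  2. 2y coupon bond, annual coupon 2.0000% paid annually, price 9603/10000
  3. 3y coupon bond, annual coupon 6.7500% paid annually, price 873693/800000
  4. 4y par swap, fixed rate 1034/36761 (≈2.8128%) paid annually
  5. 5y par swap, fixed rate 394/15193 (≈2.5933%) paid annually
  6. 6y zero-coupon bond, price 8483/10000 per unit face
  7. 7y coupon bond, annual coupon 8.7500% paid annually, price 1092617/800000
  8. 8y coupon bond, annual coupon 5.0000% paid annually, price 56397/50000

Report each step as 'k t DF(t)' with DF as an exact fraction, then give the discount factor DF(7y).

step 1 [1y] zero: DF = P = 4761/5000 ≈ 0.952200
step 2 [2y] bond c/1=1/50: DF=(9603/10000 − 1/50·(0.952200))/(1+1/50) = 2307/2500 ≈ 0.922800
step 3 [3y] bond c/1=27/400: DF=(873693/800000 − 27/400·(0.952200+0.922800))/(1+27/400) = 1809/2000 ≈ 0.904500
step 4 [4y] swap r/1=1034/36761: DF=(1 − 1034/36761·(0.952200+0.922800+0.904500))/(1+1034/36761) = 4483/5000 ≈ 0.896600
step 5 [5y] swap r/1=394/15193: DF=(1 − 394/15193·(0.952200+0.922800+0.904500+0.896600))/(1+394/15193) = 4409/5000 ≈ 0.881800
step 6 [6y] zero: DF = P = 8483/10000 ≈ 0.848300
step 7 [7y] bond c/1=7/80: DF=(1092617/800000 − 7/80·(0.952200+0.922800+0.904500+0.896600+0.881800+0.848300))/(1+7/80) = 8209/10000 ≈ 0.820900
step 8 [8y] bond c/1=1/20: DF=(56397/50000 − 1/20·(0.952200+0.922800+0.904500+0.896600+0.881800+0.848300+0.820900))/(1+1/20) = 7777/10000 ≈ 0.777700

1 1 4761/5000
2 2 2307/2500
3 3 1809/2000
4 4 4483/5000
5 5 4409/5000
6 6 8483/10000
7 7 8209/10000
8 8 7777/10000
DF(7y) = 8209/10000 ≈ 0.820900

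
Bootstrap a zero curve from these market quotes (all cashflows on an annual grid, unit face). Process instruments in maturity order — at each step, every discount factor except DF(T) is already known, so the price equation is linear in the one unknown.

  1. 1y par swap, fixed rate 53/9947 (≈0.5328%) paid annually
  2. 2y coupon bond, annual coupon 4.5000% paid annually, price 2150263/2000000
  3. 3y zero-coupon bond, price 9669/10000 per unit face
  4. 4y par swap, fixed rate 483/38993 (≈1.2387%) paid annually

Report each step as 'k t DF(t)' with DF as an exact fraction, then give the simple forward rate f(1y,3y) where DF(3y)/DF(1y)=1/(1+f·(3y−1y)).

step 1 [1y] swap r/1=53/9947: DF=(1 − 53/9947·(0))/(1+53/9947) = 9947/10000 ≈ 0.994700
step 2 [2y] bond c/1=9/200: DF=(2150263/2000000 − 9/200·(0.994700))/(1+9/200) = 493/500 ≈ 0.986000
step 3 [3y] zero: DF = P = 9669/10000 ≈ 0.966900
step 4 [4y] swap r/1=483/38993: DF=(1 − 483/38993·(0.994700+0.986000+0.966900))/(1+483/38993) = 9517/10000 ≈ 0.951700

1 1 9947/10000
2 2 493/500
3 3 9669/10000
4 4 9517/10000
f(1y,3y) = ((9947/10000)/(9669/10000) − 1)/(2) = 139/9669 ≈ 1.4376%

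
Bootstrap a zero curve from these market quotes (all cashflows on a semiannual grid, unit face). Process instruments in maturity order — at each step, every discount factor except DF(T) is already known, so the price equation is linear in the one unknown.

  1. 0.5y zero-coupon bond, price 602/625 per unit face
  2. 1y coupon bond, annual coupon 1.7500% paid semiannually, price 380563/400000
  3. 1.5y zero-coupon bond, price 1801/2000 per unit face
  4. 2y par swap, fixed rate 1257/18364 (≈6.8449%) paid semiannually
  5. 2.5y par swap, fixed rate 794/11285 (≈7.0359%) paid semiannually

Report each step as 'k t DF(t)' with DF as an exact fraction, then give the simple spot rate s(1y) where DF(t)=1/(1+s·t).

1 1/2 602/625
2 1 2337/2500
3 3/2 1801/2000
4 2 8743/10000
5 5/2 2103/2500
s(1y) = (1/(2337/2500) − 1)/(1) = 163/2337 ≈ 6.9748%

step 1 [0.5y] zero: DF = P = 602/625 ≈ 0.963200
step 2 [1y] bond c/2=7/800: DF=(380563/400000 − 7/800·(0.963200))/(1+7/800) = 2337/2500 ≈ 0.934800
step 3 [1.5y] zero: DF = P = 1801/2000 ≈ 0.900500
step 4 [2y] swap r/2=1257/36728: DF=(1 − 1257/36728·(0.963200+0.934800+0.900500))/(1+1257/36728) = 8743/10000 ≈ 0.874300
step 5 [2.5y] swap r/2=397/11285: DF=(1 − 397/11285·(0.963200+0.934800+0.900500+0.874300))/(1+397/11285) = 2103/2500 ≈ 0.841200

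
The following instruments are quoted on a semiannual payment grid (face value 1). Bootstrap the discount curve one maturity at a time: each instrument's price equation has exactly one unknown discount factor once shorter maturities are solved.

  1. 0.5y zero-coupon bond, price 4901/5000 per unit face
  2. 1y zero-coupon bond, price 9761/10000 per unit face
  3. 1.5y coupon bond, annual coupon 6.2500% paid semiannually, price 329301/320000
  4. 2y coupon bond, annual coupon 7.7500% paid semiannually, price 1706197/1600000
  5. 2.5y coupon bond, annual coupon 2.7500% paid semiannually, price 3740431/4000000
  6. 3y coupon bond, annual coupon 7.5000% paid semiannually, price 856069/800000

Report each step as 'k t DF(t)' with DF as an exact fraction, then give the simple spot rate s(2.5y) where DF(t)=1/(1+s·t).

1 1/2 4901/5000
2 1 9761/10000
3 3/2 4693/5000
4 2 4593/5000
5 5/2 8707/10000
6 3 8621/10000
s(2.5y) = (1/(8707/10000) − 1)/(5/2) = 2586/43535 ≈ 5.9400%

step 1 [0.5y] zero: DF = P = 4901/5000 ≈ 0.980200
step 2 [1y] zero: DF = P = 9761/10000 ≈ 0.976100
step 3 [1.5y] bond c/2=1/32: DF=(329301/320000 − 1/32·(0.980200+0.976100))/(1+1/32) = 4693/5000 ≈ 0.938600
step 4 [2y] bond c/2=31/800: DF=(1706197/1600000 − 31/800·(0.980200+0.976100+0.938600))/(1+31/800) = 4593/5000 ≈ 0.918600
step 5 [2.5y] bond c/2=11/800: DF=(3740431/4000000 − 11/800·(0.980200+0.976100+0.938600+0.918600))/(1+11/800) = 8707/10000 ≈ 0.870700
step 6 [3y] bond c/2=3/80: DF=(856069/800000 − 3/80·(0.980200+0.976100+0.938600+0.918600+0.870700))/(1+3/80) = 8621/10000 ≈ 0.862100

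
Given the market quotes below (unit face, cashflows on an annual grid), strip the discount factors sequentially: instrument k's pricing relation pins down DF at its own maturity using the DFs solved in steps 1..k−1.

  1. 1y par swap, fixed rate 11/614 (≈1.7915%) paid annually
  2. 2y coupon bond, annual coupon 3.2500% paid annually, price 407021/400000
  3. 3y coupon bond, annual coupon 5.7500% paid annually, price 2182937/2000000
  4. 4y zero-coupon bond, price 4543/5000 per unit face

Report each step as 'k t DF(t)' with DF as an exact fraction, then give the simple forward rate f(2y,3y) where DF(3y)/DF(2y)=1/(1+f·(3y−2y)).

1 1 614/625
2 2 4773/5000
3 3 2317/2500
4 4 4543/5000
f(2y,3y) = ((4773/5000)/(2317/2500) − 1)/(1) = 139/4634 ≈ 2.9996%

step 1 [1y] swap r/1=11/614: DF=(1 − 11/614·(0))/(1+11/614) = 614/625 ≈ 0.982400
step 2 [2y] bond c/1=13/400: DF=(407021/400000 − 13/400·(0.982400))/(1+13/400) = 4773/5000 ≈ 0.954600
step 3 [3y] bond c/1=23/400: DF=(2182937/2000000 − 23/400·(0.982400+0.954600))/(1+23/400) = 2317/2500 ≈ 0.926800
step 4 [4y] zero: DF = P = 4543/5000 ≈ 0.908600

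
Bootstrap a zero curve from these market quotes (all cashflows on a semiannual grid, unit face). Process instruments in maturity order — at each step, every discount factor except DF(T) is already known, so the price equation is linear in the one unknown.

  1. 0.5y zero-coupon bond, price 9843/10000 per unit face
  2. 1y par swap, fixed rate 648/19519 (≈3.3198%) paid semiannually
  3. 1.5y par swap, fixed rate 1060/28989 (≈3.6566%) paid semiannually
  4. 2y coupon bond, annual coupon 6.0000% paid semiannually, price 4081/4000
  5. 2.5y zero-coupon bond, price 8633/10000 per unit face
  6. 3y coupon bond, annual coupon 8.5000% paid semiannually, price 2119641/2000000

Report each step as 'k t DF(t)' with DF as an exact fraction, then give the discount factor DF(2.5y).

1 1/2 9843/10000
2 1 2419/2500
3 3/2 947/1000
4 2 9061/10000
5 5/2 8633/10000
6 3 8263/10000
DF(2.5y) = 8633/10000 ≈ 0.863300

step 1 [0.5y] zero: DF = P = 9843/10000 ≈ 0.984300
step 2 [1y] swap r/2=324/19519: DF=(1 − 324/19519·(0.984300))/(1+324/19519) = 2419/2500 ≈ 0.967600
step 3 [1.5y] swap r/2=530/28989: DF=(1 − 530/28989·(0.984300+0.967600))/(1+530/28989) = 947/1000 ≈ 0.947000
step 4 [2y] bond c/2=3/100: DF=(4081/4000 − 3/100·(0.984300+0.967600+0.947000))/(1+3/100) = 9061/10000 ≈ 0.906100
step 5 [2.5y] zero: DF = P = 8633/10000 ≈ 0.863300
step 6 [3y] bond c/2=17/400: DF=(2119641/2000000 − 17/400·(0.984300+0.967600+0.947000+0.906100+0.863300))/(1+17/400) = 8263/10000 ≈ 0.826300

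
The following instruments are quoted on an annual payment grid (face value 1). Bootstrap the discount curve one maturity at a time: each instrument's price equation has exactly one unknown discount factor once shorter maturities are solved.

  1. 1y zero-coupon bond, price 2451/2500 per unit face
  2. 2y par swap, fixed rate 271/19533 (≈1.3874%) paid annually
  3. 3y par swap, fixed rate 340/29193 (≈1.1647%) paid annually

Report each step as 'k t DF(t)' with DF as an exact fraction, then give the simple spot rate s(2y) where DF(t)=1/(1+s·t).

1 1 2451/2500
2 2 9729/10000
3 3 483/500
s(2y) = (1/(9729/10000) − 1)/(2) = 271/19458 ≈ 1.3927%

step 1 [1y] zero: DF = P = 2451/2500 ≈ 0.980400
step 2 [2y] swap r/1=271/19533: DF=(1 − 271/19533·(0.980400))/(1+271/19533) = 9729/10000 ≈ 0.972900
step 3 [3y] swap r/1=340/29193: DF=(1 − 340/29193·(0.980400+0.972900))/(1+340/29193) = 483/500 ≈ 0.966000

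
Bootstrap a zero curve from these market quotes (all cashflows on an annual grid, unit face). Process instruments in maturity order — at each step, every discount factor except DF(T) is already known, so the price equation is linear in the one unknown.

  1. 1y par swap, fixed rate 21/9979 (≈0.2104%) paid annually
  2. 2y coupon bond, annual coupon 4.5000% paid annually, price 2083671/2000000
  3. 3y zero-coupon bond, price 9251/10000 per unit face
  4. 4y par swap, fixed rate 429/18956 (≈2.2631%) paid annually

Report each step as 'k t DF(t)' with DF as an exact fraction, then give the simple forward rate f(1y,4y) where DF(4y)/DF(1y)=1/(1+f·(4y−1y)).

step 1 [1y] swap r/1=21/9979: DF=(1 − 21/9979·(0))/(1+21/9979) = 9979/10000 ≈ 0.997900
step 2 [2y] bond c/1=9/200: DF=(2083671/2000000 − 9/200·(0.997900))/(1+9/200) = 477/500 ≈ 0.954000
step 3 [3y] zero: DF = P = 9251/10000 ≈ 0.925100
step 4 [4y] swap r/1=429/18956: DF=(1 − 429/18956·(0.997900+0.954000+0.925100))/(1+429/18956) = 4571/5000 ≈ 0.914200

1 1 9979/10000
2 2 477/500
3 3 9251/10000
4 4 4571/5000
f(1y,4y) = ((9979/10000)/(4571/5000) − 1)/(3) = 279/9142 ≈ 3.0518%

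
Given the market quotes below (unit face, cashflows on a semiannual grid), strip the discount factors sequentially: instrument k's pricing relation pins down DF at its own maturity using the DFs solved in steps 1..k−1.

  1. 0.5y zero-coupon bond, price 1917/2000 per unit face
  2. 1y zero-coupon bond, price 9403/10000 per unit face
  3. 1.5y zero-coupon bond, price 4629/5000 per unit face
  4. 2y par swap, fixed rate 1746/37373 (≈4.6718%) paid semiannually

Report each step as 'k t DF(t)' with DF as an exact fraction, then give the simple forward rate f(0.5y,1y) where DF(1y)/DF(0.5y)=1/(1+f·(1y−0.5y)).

step 1 [0.5y] zero: DF = P = 1917/2000 ≈ 0.958500
step 2 [1y] zero: DF = P = 9403/10000 ≈ 0.940300
step 3 [1.5y] zero: DF = P = 4629/5000 ≈ 0.925800
step 4 [2y] swap r/2=873/37373: DF=(1 − 873/37373·(0.958500+0.940300+0.925800))/(1+873/37373) = 9127/10000 ≈ 0.912700

1 1/2 1917/2000
2 1 9403/10000
3 3/2 4629/5000
4 2 9127/10000
f(0.5y,1y) = ((1917/2000)/(9403/10000) − 1)/(1/2) = 364/9403 ≈ 3.8711%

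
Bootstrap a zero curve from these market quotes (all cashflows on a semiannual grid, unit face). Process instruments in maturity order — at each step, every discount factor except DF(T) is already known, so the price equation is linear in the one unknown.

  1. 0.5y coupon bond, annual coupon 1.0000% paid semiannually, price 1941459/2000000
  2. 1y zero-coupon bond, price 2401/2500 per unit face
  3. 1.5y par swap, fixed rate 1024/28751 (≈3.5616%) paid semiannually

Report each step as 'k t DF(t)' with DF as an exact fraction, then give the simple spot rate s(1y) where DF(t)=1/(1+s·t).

step 1 [0.5y] bond c/2=1/200: DF=(1941459/2000000 − 1/200·(0))/(1+1/200) = 9659/10000 ≈ 0.965900
step 2 [1y] zero: DF = P = 2401/2500 ≈ 0.960400
step 3 [1.5y] swap r/2=512/28751: DF=(1 − 512/28751·(0.965900+0.960400))/(1+512/28751) = 593/625 ≈ 0.948800

1 1/2 9659/10000
2 1 2401/2500
3 3/2 593/625
s(1y) = (1/(2401/2500) − 1)/(1) = 99/2401 ≈ 4.1233%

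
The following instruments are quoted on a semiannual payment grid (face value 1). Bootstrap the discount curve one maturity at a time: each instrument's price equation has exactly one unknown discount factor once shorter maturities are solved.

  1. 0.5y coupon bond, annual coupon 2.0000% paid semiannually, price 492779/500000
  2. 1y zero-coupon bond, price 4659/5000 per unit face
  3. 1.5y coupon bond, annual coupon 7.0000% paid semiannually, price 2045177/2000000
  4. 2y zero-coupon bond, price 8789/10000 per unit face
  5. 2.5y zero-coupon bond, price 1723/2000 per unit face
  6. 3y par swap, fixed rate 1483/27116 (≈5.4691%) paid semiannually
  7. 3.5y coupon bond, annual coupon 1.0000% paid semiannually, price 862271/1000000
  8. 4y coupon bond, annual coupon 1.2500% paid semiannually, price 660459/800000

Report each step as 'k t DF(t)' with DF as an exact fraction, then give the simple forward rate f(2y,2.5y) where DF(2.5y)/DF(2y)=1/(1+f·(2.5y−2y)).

step 1 [0.5y] bond c/2=1/100: DF=(492779/500000 − 1/100·(0))/(1+1/100) = 4879/5000 ≈ 0.975800
step 2 [1y] zero: DF = P = 4659/5000 ≈ 0.931800
step 3 [1.5y] bond c/2=7/200: DF=(2045177/2000000 − 7/200·(0.975800+0.931800))/(1+7/200) = 1847/2000 ≈ 0.923500
step 4 [2y] zero: DF = P = 8789/10000 ≈ 0.878900
step 5 [2.5y] zero: DF = P = 1723/2000 ≈ 0.861500
step 6 [3y] swap r/2=1483/54232: DF=(1 − 1483/54232·(0.975800+0.931800+0.923500+0.878900+0.861500))/(1+1483/54232) = 8517/10000 ≈ 0.851700
step 7 [3.5y] bond c/2=1/200: DF=(862271/1000000 − 1/200·(0.975800+0.931800+0.923500+0.878900+0.861500+0.851700))/(1+1/200) = 831/1000 ≈ 0.831000
step 8 [4y] bond c/2=1/160: DF=(660459/800000 − 1/160·(0.975800+0.931800+0.923500+0.878900+0.861500+0.851700+0.831000))/(1+1/160) = 977/1250 ≈ 0.781600

1 1/2 4879/5000
2 1 4659/5000
3 3/2 1847/2000
4 2 8789/10000
5 5/2 1723/2000
6 3 8517/10000
7 7/2 831/1000
8 4 977/1250
f(2y,2.5y) = ((8789/10000)/(1723/2000) − 1)/(1/2) = 348/8615 ≈ 4.0395%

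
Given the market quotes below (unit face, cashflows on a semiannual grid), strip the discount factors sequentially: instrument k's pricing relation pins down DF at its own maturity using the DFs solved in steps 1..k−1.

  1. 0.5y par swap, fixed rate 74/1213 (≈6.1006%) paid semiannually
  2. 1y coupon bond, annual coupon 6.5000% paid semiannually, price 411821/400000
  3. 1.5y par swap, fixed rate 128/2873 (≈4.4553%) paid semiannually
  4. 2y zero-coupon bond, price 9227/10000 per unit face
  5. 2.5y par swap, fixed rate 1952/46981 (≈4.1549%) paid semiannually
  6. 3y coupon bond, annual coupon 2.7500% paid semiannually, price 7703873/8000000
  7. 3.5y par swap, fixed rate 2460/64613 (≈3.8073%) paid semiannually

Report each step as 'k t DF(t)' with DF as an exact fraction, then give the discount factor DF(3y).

step 1 [0.5y] swap r/2=37/1213: DF=(1 − 37/1213·(0))/(1+37/1213) = 1213/1250 ≈ 0.970400
step 2 [1y] bond c/2=13/400: DF=(411821/400000 − 13/400·(0.970400))/(1+13/400) = 4833/5000 ≈ 0.966600
step 3 [1.5y] swap r/2=64/2873: DF=(1 − 64/2873·(0.970400+0.966600))/(1+64/2873) = 117/125 ≈ 0.936000
step 4 [2y] zero: DF = P = 9227/10000 ≈ 0.922700
step 5 [2.5y] swap r/2=976/46981: DF=(1 − 976/46981·(0.970400+0.966600+0.936000+0.922700))/(1+976/46981) = 564/625 ≈ 0.902400
step 6 [3y] bond c/2=11/800: DF=(7703873/8000000 − 11/800·(0.970400+0.966600+0.936000+0.922700+0.902400))/(1+11/800) = 4431/5000 ≈ 0.886200
step 7 [3.5y] swap r/2=1230/64613: DF=(1 − 1230/64613·(0.970400+0.966600+0.936000+0.922700+0.902400+0.886200))/(1+1230/64613) = 877/1000 ≈ 0.877000

1 1/2 1213/1250
2 1 4833/5000
3 3/2 117/125
4 2 9227/10000
5 5/2 564/625
6 3 4431/5000
7 7/2 877/1000
DF(3y) = 4431/5000 ≈ 0.886200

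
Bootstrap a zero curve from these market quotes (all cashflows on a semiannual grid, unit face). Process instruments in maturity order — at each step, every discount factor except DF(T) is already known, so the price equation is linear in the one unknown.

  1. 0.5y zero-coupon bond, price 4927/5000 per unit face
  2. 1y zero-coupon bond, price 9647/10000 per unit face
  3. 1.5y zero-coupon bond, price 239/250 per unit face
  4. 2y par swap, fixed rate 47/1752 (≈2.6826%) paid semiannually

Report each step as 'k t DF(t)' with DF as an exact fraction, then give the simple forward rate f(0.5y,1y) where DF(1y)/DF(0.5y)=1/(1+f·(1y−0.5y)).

step 1 [0.5y] zero: DF = P = 4927/5000 ≈ 0.985400
step 2 [1y] zero: DF = P = 9647/10000 ≈ 0.964700
step 3 [1.5y] zero: DF = P = 239/250 ≈ 0.956000
step 4 [2y] swap r/2=47/3504: DF=(1 − 47/3504·(0.985400+0.964700+0.956000))/(1+47/3504) = 9483/10000 ≈ 0.948300

1 1/2 4927/5000
2 1 9647/10000
3 3/2 239/250
4 2 9483/10000
f(0.5y,1y) = ((4927/5000)/(9647/10000) − 1)/(1/2) = 414/9647 ≈ 4.2915%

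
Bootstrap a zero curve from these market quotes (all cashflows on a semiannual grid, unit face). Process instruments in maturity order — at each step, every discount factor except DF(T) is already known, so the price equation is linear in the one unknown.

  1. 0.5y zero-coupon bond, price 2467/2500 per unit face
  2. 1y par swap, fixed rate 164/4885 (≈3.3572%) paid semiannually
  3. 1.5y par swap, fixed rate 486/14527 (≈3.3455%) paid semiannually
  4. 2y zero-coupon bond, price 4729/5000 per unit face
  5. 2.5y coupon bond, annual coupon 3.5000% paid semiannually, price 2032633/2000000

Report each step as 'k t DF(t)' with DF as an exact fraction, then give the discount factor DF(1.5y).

step 1 [0.5y] zero: DF = P = 2467/2500 ≈ 0.986800
step 2 [1y] swap r/2=82/4885: DF=(1 − 82/4885·(0.986800))/(1+82/4885) = 1209/1250 ≈ 0.967200
step 3 [1.5y] swap r/2=243/14527: DF=(1 − 243/14527·(0.986800+0.967200))/(1+243/14527) = 4757/5000 ≈ 0.951400
step 4 [2y] zero: DF = P = 4729/5000 ≈ 0.945800
step 5 [2.5y] bond c/2=7/400: DF=(2032633/2000000 − 7/400·(0.986800+0.967200+0.951400+0.945800))/(1+7/400) = 4663/5000 ≈ 0.932600

1 1/2 2467/2500
2 1 1209/1250
3 3/2 4757/5000
4 2 4729/5000
5 5/2 4663/5000
DF(1.5y) = 4757/5000 ≈ 0.951400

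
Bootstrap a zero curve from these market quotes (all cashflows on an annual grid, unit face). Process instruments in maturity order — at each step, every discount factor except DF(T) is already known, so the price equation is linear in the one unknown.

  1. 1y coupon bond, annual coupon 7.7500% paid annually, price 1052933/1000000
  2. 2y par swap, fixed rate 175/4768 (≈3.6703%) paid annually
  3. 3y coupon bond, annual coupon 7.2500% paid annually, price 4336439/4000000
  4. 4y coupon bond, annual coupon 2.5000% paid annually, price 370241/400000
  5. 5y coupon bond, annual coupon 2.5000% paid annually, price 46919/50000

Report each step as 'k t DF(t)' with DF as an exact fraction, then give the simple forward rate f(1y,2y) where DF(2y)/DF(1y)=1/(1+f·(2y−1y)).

1 1 2443/2500
2 2 93/100
3 3 8819/10000
4 4 167/200
5 5 8271/10000
f(1y,2y) = ((2443/2500)/(93/100) − 1)/(1) = 118/2325 ≈ 5.0753%

step 1 [1y] bond c/1=31/400: DF=(1052933/1000000 − 31/400·(0))/(1+31/400) = 2443/2500 ≈ 0.977200
step 2 [2y] swap r/1=175/4768: DF=(1 − 175/4768·(0.977200))/(1+175/4768) = 93/100 ≈ 0.930000
step 3 [3y] bond c/1=29/400: DF=(4336439/4000000 − 29/400·(0.977200+0.930000))/(1+29/400) = 8819/10000 ≈ 0.881900
step 4 [4y] bond c/1=1/40: DF=(370241/400000 − 1/40·(0.977200+0.930000+0.881900))/(1+1/40) = 167/200 ≈ 0.835000
step 5 [5y] bond c/1=1/40: DF=(46919/50000 − 1/40·(0.977200+0.930000+0.881900+0.835000))/(1+1/40) = 8271/10000 ≈ 0.827100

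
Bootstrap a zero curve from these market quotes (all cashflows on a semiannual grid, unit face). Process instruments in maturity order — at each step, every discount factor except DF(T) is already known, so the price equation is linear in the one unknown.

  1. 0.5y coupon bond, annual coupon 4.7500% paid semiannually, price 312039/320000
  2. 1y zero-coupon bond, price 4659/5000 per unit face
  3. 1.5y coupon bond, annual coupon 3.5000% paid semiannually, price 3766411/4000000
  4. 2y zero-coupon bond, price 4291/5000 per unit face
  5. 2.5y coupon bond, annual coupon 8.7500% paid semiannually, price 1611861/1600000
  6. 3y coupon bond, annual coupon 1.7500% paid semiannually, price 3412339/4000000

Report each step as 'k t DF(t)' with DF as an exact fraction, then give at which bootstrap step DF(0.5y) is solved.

1 1/2 381/400
2 1 4659/5000
3 3/2 893/1000
4 2 4291/5000
5 5/2 508/625
6 3 8071/10000
DF(0.5y) is solved at step 1

step 1 [0.5y] bond c/2=19/800: DF=(312039/320000 − 19/800·(0))/(1+19/800) = 381/400 ≈ 0.952500
step 2 [1y] zero: DF = P = 4659/5000 ≈ 0.931800
step 3 [1.5y] bond c/2=7/400: DF=(3766411/4000000 − 7/400·(0.952500+0.931800))/(1+7/400) = 893/1000 ≈ 0.893000
step 4 [2y] zero: DF = P = 4291/5000 ≈ 0.858200
step 5 [2.5y] bond c/2=7/160: DF=(1611861/1600000 − 7/160·(0.952500+0.931800+0.893000+0.858200))/(1+7/160) = 508/625 ≈ 0.812800
step 6 [3y] bond c/2=7/800: DF=(3412339/4000000 − 7/800·(0.952500+0.931800+0.893000+0.858200+0.812800))/(1+7/800) = 8071/10000 ≈ 0.807100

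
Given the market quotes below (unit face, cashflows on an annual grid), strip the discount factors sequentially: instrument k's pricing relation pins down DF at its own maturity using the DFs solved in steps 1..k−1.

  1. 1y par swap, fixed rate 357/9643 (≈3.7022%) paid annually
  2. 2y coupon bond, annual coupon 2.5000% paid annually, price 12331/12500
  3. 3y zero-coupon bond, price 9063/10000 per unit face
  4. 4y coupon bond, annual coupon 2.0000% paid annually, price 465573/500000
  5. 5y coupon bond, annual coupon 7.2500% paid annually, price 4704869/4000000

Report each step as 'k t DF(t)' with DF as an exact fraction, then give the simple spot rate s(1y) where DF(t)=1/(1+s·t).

1 1 9643/10000
2 2 9389/10000
3 3 9063/10000
4 4 4289/5000
5 5 1061/1250
s(1y) = (1/(9643/10000) − 1)/(1) = 357/9643 ≈ 3.7022%

step 1 [1y] swap r/1=357/9643: DF=(1 − 357/9643·(0))/(1+357/9643) = 9643/10000 ≈ 0.964300
step 2 [2y] bond c/1=1/40: DF=(12331/12500 − 1/40·(0.964300))/(1+1/40) = 9389/10000 ≈ 0.938900
step 3 [3y] zero: DF = P = 9063/10000 ≈ 0.906300
step 4 [4y] bond c/1=1/50: DF=(465573/500000 − 1/50·(0.964300+0.938900+0.906300))/(1+1/50) = 4289/5000 ≈ 0.857800
step 5 [5y] bond c/1=29/400: DF=(4704869/4000000 − 29/400·(0.964300+0.938900+0.906300+0.857800))/(1+29/400) = 1061/1250 ≈ 0.848800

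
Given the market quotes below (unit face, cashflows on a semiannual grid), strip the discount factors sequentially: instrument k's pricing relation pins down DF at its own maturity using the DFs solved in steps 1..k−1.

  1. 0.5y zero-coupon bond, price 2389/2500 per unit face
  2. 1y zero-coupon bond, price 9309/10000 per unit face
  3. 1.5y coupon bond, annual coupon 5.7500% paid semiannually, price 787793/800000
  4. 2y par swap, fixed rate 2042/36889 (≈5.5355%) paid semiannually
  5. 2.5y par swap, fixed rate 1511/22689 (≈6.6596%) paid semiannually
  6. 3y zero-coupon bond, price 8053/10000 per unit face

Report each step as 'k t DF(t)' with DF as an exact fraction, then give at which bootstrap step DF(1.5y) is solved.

1 1/2 2389/2500
2 1 9309/10000
3 3/2 1809/2000
4 2 8979/10000
5 5/2 8489/10000
6 3 8053/10000
DF(1.5y) is solved at step 3

step 1 [0.5y] zero: DF = P = 2389/2500 ≈ 0.955600
step 2 [1y] zero: DF = P = 9309/10000 ≈ 0.930900
step 3 [1.5y] bond c/2=23/800: DF=(787793/800000 − 23/800·(0.955600+0.930900))/(1+23/800) = 1809/2000 ≈ 0.904500
step 4 [2y] swap r/2=1021/36889: DF=(1 − 1021/36889·(0.955600+0.930900+0.904500))/(1+1021/36889) = 8979/10000 ≈ 0.897900
step 5 [2.5y] swap r/2=1511/45378: DF=(1 − 1511/45378·(0.955600+0.930900+0.904500+0.897900))/(1+1511/45378) = 8489/10000 ≈ 0.848900
step 6 [3y] zero: DF = P = 8053/10000 ≈ 0.805300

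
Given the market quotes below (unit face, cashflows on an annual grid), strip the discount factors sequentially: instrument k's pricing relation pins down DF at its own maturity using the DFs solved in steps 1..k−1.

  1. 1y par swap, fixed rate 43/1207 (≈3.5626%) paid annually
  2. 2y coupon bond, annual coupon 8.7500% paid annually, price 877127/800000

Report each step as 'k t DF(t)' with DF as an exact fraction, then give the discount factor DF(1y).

step 1 [1y] swap r/1=43/1207: DF=(1 − 43/1207·(0))/(1+43/1207) = 1207/1250 ≈ 0.965600
step 2 [2y] bond c/1=7/80: DF=(877127/800000 − 7/80·(0.965600))/(1+7/80) = 1861/2000 ≈ 0.930500

1 1 1207/1250
2 2 1861/2000
DF(1y) = 1207/1250 ≈ 0.965600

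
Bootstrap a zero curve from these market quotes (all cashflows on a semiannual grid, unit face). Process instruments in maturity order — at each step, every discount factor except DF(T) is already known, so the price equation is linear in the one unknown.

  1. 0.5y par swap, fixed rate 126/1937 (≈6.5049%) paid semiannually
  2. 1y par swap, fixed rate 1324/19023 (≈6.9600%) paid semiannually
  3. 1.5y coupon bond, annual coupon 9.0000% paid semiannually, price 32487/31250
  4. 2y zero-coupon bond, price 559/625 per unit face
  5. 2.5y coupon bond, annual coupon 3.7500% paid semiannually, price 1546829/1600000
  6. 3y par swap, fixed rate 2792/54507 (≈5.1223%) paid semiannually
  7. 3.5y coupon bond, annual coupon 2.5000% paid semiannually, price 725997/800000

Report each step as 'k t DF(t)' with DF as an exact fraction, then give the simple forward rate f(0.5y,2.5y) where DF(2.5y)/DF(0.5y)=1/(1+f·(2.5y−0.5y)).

1 1/2 1937/2000
2 1 4669/5000
3 3/2 9129/10000
4 2 559/625
5 5/2 8807/10000
6 3 2151/2500
7 7/2 829/1000
f(0.5y,2.5y) = ((1937/2000)/(8807/10000) − 1)/(2) = 439/8807 ≈ 4.9847%

step 1 [0.5y] swap r/2=63/1937: DF=(1 − 63/1937·(0))/(1+63/1937) = 1937/2000 ≈ 0.968500
step 2 [1y] swap r/2=662/19023: DF=(1 − 662/19023·(0.968500))/(1+662/19023) = 4669/5000 ≈ 0.933800
step 3 [1.5y] bond c/2=9/200: DF=(32487/31250 − 9/200·(0.968500+0.933800))/(1+9/200) = 9129/10000 ≈ 0.912900
step 4 [2y] zero: DF = P = 559/625 ≈ 0.894400
step 5 [2.5y] bond c/2=3/160: DF=(1546829/1600000 − 3/160·(0.968500+0.933800+0.912900+0.894400))/(1+3/160) = 8807/10000 ≈ 0.880700
step 6 [3y] swap r/2=1396/54507: DF=(1 − 1396/54507·(0.968500+0.933800+0.912900+0.894400+0.880700))/(1+1396/54507) = 2151/2500 ≈ 0.860400
step 7 [3.5y] bond c/2=1/80: DF=(725997/800000 − 1/80·(0.968500+0.933800+0.912900+0.894400+0.880700+0.860400))/(1+1/80) = 829/1000 ≈ 0.829000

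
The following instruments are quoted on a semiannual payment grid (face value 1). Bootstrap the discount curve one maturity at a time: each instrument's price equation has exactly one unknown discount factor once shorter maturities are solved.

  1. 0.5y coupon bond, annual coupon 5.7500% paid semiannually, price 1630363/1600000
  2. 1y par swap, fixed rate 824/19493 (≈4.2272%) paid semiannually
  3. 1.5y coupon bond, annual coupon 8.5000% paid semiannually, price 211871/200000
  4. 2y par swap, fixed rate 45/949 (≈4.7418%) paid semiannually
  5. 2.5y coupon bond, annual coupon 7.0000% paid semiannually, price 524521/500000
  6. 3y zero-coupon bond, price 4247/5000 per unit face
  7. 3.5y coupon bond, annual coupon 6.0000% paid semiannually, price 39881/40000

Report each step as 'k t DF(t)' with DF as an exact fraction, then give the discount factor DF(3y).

1 1/2 1981/2000
2 1 2397/2500
3 3/2 9367/10000
4 2 91/100
5 5/2 2213/2500
6 3 4247/5000
7 7/2 8069/10000
DF(3y) = 4247/5000 ≈ 0.849400

step 1 [0.5y] bond c/2=23/800: DF=(1630363/1600000 − 23/800·(0))/(1+23/800) = 1981/2000 ≈ 0.990500
step 2 [1y] swap r/2=412/19493: DF=(1 − 412/19493·(0.990500))/(1+412/19493) = 2397/2500 ≈ 0.958800
step 3 [1.5y] bond c/2=17/400: DF=(211871/200000 − 17/400·(0.990500+0.958800))/(1+17/400) = 9367/10000 ≈ 0.936700
step 4 [2y] swap r/2=45/1898: DF=(1 − 45/1898·(0.990500+0.958800+0.936700))/(1+45/1898) = 91/100 ≈ 0.910000
step 5 [2.5y] bond c/2=7/200: DF=(524521/500000 − 7/200·(0.990500+0.958800+0.936700+0.910000))/(1+7/200) = 2213/2500 ≈ 0.885200
step 6 [3y] zero: DF = P = 4247/5000 ≈ 0.849400
step 7 [3.5y] bond c/2=3/100: DF=(39881/40000 − 3/100·(0.990500+0.958800+0.936700+0.910000+0.885200+0.849400))/(1+3/100) = 8069/10000 ≈ 0.806900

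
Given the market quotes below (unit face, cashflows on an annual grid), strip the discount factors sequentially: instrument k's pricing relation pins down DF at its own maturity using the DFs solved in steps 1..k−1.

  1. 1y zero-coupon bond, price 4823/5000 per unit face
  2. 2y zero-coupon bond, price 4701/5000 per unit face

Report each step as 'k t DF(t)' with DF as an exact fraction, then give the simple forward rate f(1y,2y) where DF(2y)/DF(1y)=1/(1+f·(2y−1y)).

step 1 [1y] zero: DF = P = 4823/5000 ≈ 0.964600
step 2 [2y] zero: DF = P = 4701/5000 ≈ 0.940200

1 1 4823/5000
2 2 4701/5000
f(1y,2y) = ((4823/5000)/(4701/5000) − 1)/(1) = 122/4701 ≈ 2.5952%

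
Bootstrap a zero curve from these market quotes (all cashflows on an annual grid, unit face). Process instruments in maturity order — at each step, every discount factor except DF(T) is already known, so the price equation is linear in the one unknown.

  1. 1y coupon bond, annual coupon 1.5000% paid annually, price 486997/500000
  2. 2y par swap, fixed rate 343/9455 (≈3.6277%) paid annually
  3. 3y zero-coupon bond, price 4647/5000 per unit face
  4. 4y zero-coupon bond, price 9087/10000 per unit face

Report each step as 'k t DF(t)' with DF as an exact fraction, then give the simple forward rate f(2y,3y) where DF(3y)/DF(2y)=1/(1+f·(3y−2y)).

step 1 [1y] bond c/1=3/200: DF=(486997/500000 − 3/200·(0))/(1+3/200) = 2399/2500 ≈ 0.959600
step 2 [2y] swap r/1=343/9455: DF=(1 − 343/9455·(0.959600))/(1+343/9455) = 4657/5000 ≈ 0.931400
step 3 [3y] zero: DF = P = 4647/5000 ≈ 0.929400
step 4 [4y] zero: DF = P = 9087/10000 ≈ 0.908700

1 1 2399/2500
2 2 4657/5000
3 3 4647/5000
4 4 9087/10000
f(2y,3y) = ((4657/5000)/(4647/5000) − 1)/(1) = 10/4647 ≈ 0.2152%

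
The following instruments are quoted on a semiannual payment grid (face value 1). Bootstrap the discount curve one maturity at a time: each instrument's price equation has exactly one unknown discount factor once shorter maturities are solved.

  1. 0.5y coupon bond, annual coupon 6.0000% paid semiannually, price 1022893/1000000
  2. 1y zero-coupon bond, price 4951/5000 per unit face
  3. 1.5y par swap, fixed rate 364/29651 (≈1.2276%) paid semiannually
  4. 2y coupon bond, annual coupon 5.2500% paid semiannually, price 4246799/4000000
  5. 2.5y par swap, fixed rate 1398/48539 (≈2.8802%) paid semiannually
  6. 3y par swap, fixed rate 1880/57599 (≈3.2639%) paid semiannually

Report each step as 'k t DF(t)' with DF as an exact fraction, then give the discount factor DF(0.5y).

step 1 [0.5y] bond c/2=3/100: DF=(1022893/1000000 − 3/100·(0))/(1+3/100) = 9931/10000 ≈ 0.993100
step 2 [1y] zero: DF = P = 4951/5000 ≈ 0.990200
step 3 [1.5y] swap r/2=182/29651: DF=(1 − 182/29651·(0.993100+0.990200))/(1+182/29651) = 4909/5000 ≈ 0.981800
step 4 [2y] bond c/2=21/800: DF=(4246799/4000000 − 21/800·(0.993100+0.990200+0.981800))/(1+21/800) = 9587/10000 ≈ 0.958700
step 5 [2.5y] swap r/2=699/48539: DF=(1 − 699/48539·(0.993100+0.990200+0.981800+0.958700))/(1+699/48539) = 9301/10000 ≈ 0.930100
step 6 [3y] swap r/2=940/57599: DF=(1 − 940/57599·(0.993100+0.990200+0.981800+0.958700+0.930100))/(1+940/57599) = 453/500 ≈ 0.906000

1 1/2 9931/10000
2 1 4951/5000
3 3/2 4909/5000
4 2 9587/10000
5 5/2 9301/10000
6 3 453/500
DF(0.5y) = 9931/10000 ≈ 0.993100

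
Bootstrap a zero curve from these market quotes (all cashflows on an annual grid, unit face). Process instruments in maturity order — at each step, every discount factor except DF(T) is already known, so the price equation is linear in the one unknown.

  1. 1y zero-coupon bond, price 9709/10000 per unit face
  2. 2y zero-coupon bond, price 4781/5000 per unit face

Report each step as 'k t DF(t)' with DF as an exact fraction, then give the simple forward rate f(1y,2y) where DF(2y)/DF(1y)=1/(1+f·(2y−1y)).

1 1 9709/10000
2 2 4781/5000
f(1y,2y) = ((9709/10000)/(4781/5000) − 1)/(1) = 21/1366 ≈ 1.5373%

step 1 [1y] zero: DF = P = 9709/10000 ≈ 0.970900
step 2 [2y] zero: DF = P = 4781/5000 ≈ 0.956200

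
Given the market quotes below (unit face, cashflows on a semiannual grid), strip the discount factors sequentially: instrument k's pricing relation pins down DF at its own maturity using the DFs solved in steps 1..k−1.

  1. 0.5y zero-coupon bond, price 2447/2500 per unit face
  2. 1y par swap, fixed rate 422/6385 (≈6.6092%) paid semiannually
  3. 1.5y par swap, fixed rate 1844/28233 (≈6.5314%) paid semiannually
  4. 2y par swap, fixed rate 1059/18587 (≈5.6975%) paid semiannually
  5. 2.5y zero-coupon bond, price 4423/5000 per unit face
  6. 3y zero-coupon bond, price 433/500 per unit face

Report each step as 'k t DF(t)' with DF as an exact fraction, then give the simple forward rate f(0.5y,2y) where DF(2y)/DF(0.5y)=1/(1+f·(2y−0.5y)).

step 1 [0.5y] zero: DF = P = 2447/2500 ≈ 0.978800
step 2 [1y] swap r/2=211/6385: DF=(1 − 211/6385·(0.978800))/(1+211/6385) = 9367/10000 ≈ 0.936700
step 3 [1.5y] swap r/2=922/28233: DF=(1 − 922/28233·(0.978800+0.936700))/(1+922/28233) = 4539/5000 ≈ 0.907800
step 4 [2y] swap r/2=1059/37174: DF=(1 − 1059/37174·(0.978800+0.936700+0.907800))/(1+1059/37174) = 8941/10000 ≈ 0.894100
step 5 [2.5y] zero: DF = P = 4423/5000 ≈ 0.884600
step 6 [3y] zero: DF = P = 433/500 ≈ 0.866000

1 1/2 2447/2500
2 1 9367/10000
3 3/2 4539/5000
4 2 8941/10000
5 5/2 4423/5000
6 3 433/500
f(0.5y,2y) = ((2447/2500)/(8941/10000) − 1)/(3/2) = 1694/26823 ≈ 6.3155%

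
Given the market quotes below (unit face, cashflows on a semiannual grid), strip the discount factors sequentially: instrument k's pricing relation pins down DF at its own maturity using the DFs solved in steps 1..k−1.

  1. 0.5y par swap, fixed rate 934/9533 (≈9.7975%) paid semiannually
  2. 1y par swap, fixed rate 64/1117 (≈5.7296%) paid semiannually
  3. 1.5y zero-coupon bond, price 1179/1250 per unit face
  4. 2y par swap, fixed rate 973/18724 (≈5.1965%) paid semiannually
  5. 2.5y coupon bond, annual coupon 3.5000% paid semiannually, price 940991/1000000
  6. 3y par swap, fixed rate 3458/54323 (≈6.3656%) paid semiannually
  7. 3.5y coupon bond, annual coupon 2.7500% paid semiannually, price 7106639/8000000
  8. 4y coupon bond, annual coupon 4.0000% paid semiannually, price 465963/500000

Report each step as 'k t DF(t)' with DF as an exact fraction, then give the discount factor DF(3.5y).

step 1 [0.5y] swap r/2=467/9533: DF=(1 − 467/9533·(0))/(1+467/9533) = 9533/10000 ≈ 0.953300
step 2 [1y] swap r/2=32/1117: DF=(1 − 32/1117·(0.953300))/(1+32/1117) = 591/625 ≈ 0.945600
step 3 [1.5y] zero: DF = P = 1179/1250 ≈ 0.943200
step 4 [2y] swap r/2=973/37448: DF=(1 − 973/37448·(0.953300+0.945600+0.943200))/(1+973/37448) = 9027/10000 ≈ 0.902700
step 5 [2.5y] bond c/2=7/400: DF=(940991/1000000 − 7/400·(0.953300+0.945600+0.943200+0.902700))/(1+7/400) = 2151/2500 ≈ 0.860400
step 6 [3y] swap r/2=1729/54323: DF=(1 − 1729/54323·(0.953300+0.945600+0.943200+0.902700+0.860400))/(1+1729/54323) = 8271/10000 ≈ 0.827100
step 7 [3.5y] bond c/2=11/800: DF=(7106639/8000000 − 11/800·(0.953300+0.945600+0.943200+0.902700+0.860400+0.827100))/(1+11/800) = 4013/5000 ≈ 0.802600
step 8 [4y] bond c/2=1/50: DF=(465963/500000 − 1/50·(0.953300+0.945600+0.943200+0.902700+0.860400+0.827100+0.802600))/(1+1/50) = 3957/5000 ≈ 0.791400

1 1/2 9533/10000
2 1 591/625
3 3/2 1179/1250
4 2 9027/10000
5 5/2 2151/2500
6 3 8271/10000
7 7/2 4013/5000
8 4 3957/5000
DF(3.5y) = 4013/5000 ≈ 0.802600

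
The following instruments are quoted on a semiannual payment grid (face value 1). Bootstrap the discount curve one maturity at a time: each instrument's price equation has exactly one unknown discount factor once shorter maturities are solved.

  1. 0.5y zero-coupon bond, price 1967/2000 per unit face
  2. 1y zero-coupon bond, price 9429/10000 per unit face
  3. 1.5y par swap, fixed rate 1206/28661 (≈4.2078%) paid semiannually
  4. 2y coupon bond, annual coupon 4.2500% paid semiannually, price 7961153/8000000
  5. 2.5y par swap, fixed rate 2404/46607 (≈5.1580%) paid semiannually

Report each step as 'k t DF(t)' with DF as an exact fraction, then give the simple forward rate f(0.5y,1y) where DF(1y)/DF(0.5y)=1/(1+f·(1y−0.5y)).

1 1/2 1967/2000
2 1 9429/10000
3 3/2 9397/10000
4 2 2287/2500
5 5/2 4399/5000
f(0.5y,1y) = ((1967/2000)/(9429/10000) − 1)/(1/2) = 116/1347 ≈ 8.6117%

step 1 [0.5y] zero: DF = P = 1967/2000 ≈ 0.983500
step 2 [1y] zero: DF = P = 9429/10000 ≈ 0.942900
step 3 [1.5y] swap r/2=603/28661: DF=(1 − 603/28661·(0.983500+0.942900))/(1+603/28661) = 9397/10000 ≈ 0.939700
step 4 [2y] bond c/2=17/800: DF=(7961153/8000000 − 17/800·(0.983500+0.942900+0.939700))/(1+17/800) = 2287/2500 ≈ 0.914800
step 5 [2.5y] swap r/2=1202/46607: DF=(1 − 1202/46607·(0.983500+0.942900+0.939700+0.914800))/(1+1202/46607) = 4399/5000 ≈ 0.879800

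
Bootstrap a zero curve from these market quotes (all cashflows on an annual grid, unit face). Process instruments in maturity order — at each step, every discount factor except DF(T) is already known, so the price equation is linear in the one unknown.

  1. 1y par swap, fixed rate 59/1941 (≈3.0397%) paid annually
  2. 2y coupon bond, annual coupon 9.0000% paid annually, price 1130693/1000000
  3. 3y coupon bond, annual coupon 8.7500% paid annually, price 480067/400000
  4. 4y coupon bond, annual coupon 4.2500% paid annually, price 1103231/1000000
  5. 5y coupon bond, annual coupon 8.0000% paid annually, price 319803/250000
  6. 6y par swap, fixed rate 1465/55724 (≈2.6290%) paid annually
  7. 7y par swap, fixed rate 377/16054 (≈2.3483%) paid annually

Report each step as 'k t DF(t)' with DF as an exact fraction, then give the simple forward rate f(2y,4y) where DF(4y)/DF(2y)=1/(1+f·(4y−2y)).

step 1 [1y] swap r/1=59/1941: DF=(1 − 59/1941·(0))/(1+59/1941) = 1941/2000 ≈ 0.970500
step 2 [2y] bond c/1=9/100: DF=(1130693/1000000 − 9/100·(0.970500))/(1+9/100) = 2393/2500 ≈ 0.957200
step 3 [3y] bond c/1=7/80: DF=(480067/400000 − 7/80·(0.970500+0.957200))/(1+7/80) = 1897/2000 ≈ 0.948500
step 4 [4y] bond c/1=17/400: DF=(1103231/1000000 − 17/400·(0.970500+0.957200+0.948500))/(1+17/400) = 941/1000 ≈ 0.941000
step 5 [5y] bond c/1=2/25: DF=(319803/250000 − 2/25·(0.970500+0.957200+0.948500+0.941000))/(1+2/25) = 9017/10000 ≈ 0.901700
step 6 [6y] swap r/1=1465/55724: DF=(1 − 1465/55724·(0.970500+0.957200+0.948500+0.941000+0.901700))/(1+1465/55724) = 1707/2000 ≈ 0.853500
step 7 [7y] swap r/1=377/16054: DF=(1 − 377/16054·(0.970500+0.957200+0.948500+0.941000+0.901700+0.853500))/(1+377/16054) = 2123/2500 ≈ 0.849200

1 1 1941/2000
2 2 2393/2500
3 3 1897/2000
4 4 941/1000
5 5 9017/10000
6 6 1707/2000
7 7 2123/2500
f(2y,4y) = ((2393/2500)/(941/1000) − 1)/(2) = 81/9410 ≈ 0.8608%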